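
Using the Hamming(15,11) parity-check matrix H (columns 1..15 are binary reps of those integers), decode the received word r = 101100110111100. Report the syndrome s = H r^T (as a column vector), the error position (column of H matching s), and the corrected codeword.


s = (1, 0, 0, 1)^T, error position = 9, corrected codeword c = 101100111111100

Compute s = H r^T mod 2 one row at a time:
  s_1 = 1 + 0 + 1 + 1 + 1 + 1 + 0 + 0 = 5 ≡ 1 (mod 2).
  s_2 = 1 + 0 + 0 + 1 + 1 + 1 + 0 + 0 = 4 ≡ 0 (mod 2).
  s_3 = 0 + 1 + 0 + 1 + 1 + 1 + 0 + 0 = 4 ≡ 0 (mod 2).
  s_4 = 1 + 1 + 0 + 1 + 0 + 1 + 1 + 0 = 5 ≡ 1 (mod 2).
s = (1, 0, 0, 1)^T — this equals column 9 of H (binary 1001), so error is at position 9.
Correct: flip bit 9 of r = 101100110111100 to get c = 101100111111100.


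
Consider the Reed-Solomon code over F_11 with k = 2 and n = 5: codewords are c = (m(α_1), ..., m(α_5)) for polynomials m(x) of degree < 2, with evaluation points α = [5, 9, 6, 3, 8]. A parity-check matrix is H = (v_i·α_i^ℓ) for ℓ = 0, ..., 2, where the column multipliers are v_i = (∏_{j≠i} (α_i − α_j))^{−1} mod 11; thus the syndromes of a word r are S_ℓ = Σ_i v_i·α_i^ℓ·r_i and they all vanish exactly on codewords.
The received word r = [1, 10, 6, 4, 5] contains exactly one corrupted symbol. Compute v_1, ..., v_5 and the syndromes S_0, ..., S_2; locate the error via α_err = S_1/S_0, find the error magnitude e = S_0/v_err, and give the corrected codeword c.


S = (6, 7, 10), error at position 4, error magnitude e = 2, c = [1, 10, 6, 2, 5].

Step 1: column multipliers v_i = (∏_{j≠i}(α_i − α_j))^{−1} mod 11.
  i = 1 (α = 5): (5−9)(5−6)(5−3)(5−8) = (−4)·(−1)·2·(−3) = −24 ≡ 9, so v_1 = 9^{−1} = 5 (mod 11).
  i = 2 (α = 9): (9−5)(9−6)(9−3)(9−8) = 4·3·6·1 = 72 ≡ 6, so v_2 = 6^{−1} = 2 (mod 11).
  i = 3 (α = 6): (6−5)(6−9)(6−3)(6−8) = 1·(−3)·3·(−2) = 18 ≡ 7, so v_3 = 7^{−1} = 8 (mod 11).
  i = 4 (α = 3): (3−5)(3−9)(3−6)(3−8) = (−2)·(−6)·(−3)·(−5) = 180 ≡ 4, so v_4 = 4^{−1} = 3 (mod 11).
  i = 5 (α = 8): (8−5)(8−9)(8−6)(8−3) = 3·(−1)·2·5 = −30 ≡ 3, so v_5 = 3^{−1} = 4 (mod 11).
  v = [5, 2, 8, 3, 4].
Step 2: syndromes of r = [1, 10, 6, 4, 5] (all sums mod 11).
  S_0 = Σ v_i r_i = 5·1 + 2·10 + 8·6 + 3·4 + 4·5 = 105 ≡ 6.
  S_1 = Σ v_i α_i r_i = 5·5·1 + 2·9·10 + 8·6·6 + 3·3·4 + 4·8·5 = 689 ≡ 7.
  α_i^2 mod 11 = [3, 4, 3, 9, 9].
  S_2 = Σ v_i α_i^2 r_i = 5·3·1 + 2·4·10 + 8·3·6 + 3·9·4 + 4·9·5 = 527 ≡ 10.
  S = (6, 7, 10) ≠ 0, so r is not a codeword (an error is present).
Step 3: locate the error. For a single error e at position i, S_ℓ = v_i·e·α_i^ℓ, so α_err = S_1/S_0.
  S_0^{−1} = 6^{−1} = 2 (mod 11), so α_err = 7·2 = 14 ≡ 3 = α_4. Error position i = 4.
  Consistency check: S_2/S_1 = 10·8 = 80 ≡ 3 = α_err ✓ (single-error assumption holds).
Step 4: error magnitude e = S_0/v_4 = S_0·∏_{j≠4}(α_4 − α_j) = 6·4 = 24 ≡ 2 (mod 11).
Step 5: correct position 4: c_4 = r_4 − e = 4 − 2 ≡ 2 (mod 11). Hence c = [1, 10, 6, 2, 5].
  Check: interpolating c through the α_i gives m(x) = 9 + 5·x (degree < 2) with m(α_i) = c_i for every i, so c is indeed a codeword.


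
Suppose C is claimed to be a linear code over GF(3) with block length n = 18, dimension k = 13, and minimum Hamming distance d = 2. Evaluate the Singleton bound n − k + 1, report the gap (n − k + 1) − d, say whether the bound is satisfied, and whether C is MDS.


Singleton RHS = n − k + 1 = 6, slack = 4, bound satisfied, not MDS.

Singleton bound: d ≤ n − k + 1.
Here n = 18, k = 13, so n − k + 1 = 6.
Given d = 2, check d ≤ 6: YES.
Slack = (n − k + 1) − d = 4.
The code is NOT MDS (slack = 4 > 0).
Description: the claimed parameters are [18, 13, 2]_3; such a code would be non-MDS.


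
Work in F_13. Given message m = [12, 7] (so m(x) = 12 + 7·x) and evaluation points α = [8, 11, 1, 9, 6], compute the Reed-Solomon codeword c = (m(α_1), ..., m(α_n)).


c = [3, 11, 6, 10, 2]

Message polynomial: m(x) = 12 + 7·x (mod 13).
For each evaluation point α_i, compute m(α_i) mod 13:
  α_1 = 8: Horner steps 7 → 3, so m(8) = 3.
  α_2 = 11: Horner steps 7 → 11, so m(11) = 11.
  α_3 = 1: Horner steps 7 → 6, so m(1) = 6.
  α_4 = 9: Horner steps 7 → 10, so m(9) = 10.
  α_5 = 6: Horner steps 7 → 2, so m(6) = 2.
Codeword c = [3, 11, 6, 10, 2] ∈ F_13^5.


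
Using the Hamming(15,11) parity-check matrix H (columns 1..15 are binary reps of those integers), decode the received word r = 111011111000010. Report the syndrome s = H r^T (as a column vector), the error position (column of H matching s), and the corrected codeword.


s = (1, 0, 1, 1)^T, error position = 11, corrected codeword c = 111011111010010

Compute s = H r^T mod 2 one row at a time:
  s_1 = 1 + 1 + 0 + 0 + 0 + 0 + 1 + 0 = 3 ≡ 1 (mod 2).
  s_2 = 0 + 1 + 1 + 1 + 0 + 0 + 1 + 0 = 4 ≡ 0 (mod 2).
  s_3 = 1 + 1 + 1 + 1 + 0 + 0 + 1 + 0 = 5 ≡ 1 (mod 2).
  s_4 = 1 + 1 + 1 + 1 + 1 + 0 + 0 + 0 = 5 ≡ 1 (mod 2).
s = (1, 0, 1, 1)^T — this equals column 11 of H (binary 1011), so error is at position 11.
Correct: flip bit 11 of r = 111011111000010 to get c = 111011111010010.


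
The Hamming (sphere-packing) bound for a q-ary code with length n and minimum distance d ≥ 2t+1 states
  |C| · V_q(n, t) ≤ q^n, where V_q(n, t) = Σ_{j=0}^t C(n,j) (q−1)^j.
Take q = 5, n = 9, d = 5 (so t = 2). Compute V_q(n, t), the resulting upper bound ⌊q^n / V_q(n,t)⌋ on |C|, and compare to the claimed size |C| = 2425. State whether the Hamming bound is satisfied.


V_q(n, t) = 613, q^n = 1953125, Hamming bound = 3186, |C| = 2425 ≤ bound (satisfied).

Step 1: Compute V_q(n, t) = Σ_{j=0}^2 C(n, j) (q−1)^j.
  j = 0: C(9,0)·(4)^0 = 1·1 = 1.
  j = 1: C(9,1)·(4)^1 = 9·4 = 36.
  j = 2: C(9,2)·(4)^2 = 36·16 = 576.
  V_q(n, t) = 1 + 36 + 576 = 613.
Step 2: q^n = 5^9 = 1953125.
Step 3: Hamming bound ⌊q^n / V_q(n,t)⌋ = ⌊1953125/613⌋ = 3186.
Step 4: Compare |C| = 2425 to 3186: satisfied.
The claimed |C| lies below the Hamming bound.


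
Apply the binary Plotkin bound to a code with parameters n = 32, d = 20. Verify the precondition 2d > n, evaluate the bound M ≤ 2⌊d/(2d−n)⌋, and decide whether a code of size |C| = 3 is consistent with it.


Plotkin bound M ≤ 4; given |C| = 3 ≤ bound (satisfied).

Check applicability: 2d = 40, n = 32.
2d − n = 8 > 0, so Plotkin applies.
Compute d/(2d−n) = 20/8 ≈ 2.5000.
⌊d/(2d−n)⌋ = 2.
Plotkin bound: M ≤ 2·2 = 4.
Given |C| = 3, check: satisfied.
This |C| is below the Plotkin bound.


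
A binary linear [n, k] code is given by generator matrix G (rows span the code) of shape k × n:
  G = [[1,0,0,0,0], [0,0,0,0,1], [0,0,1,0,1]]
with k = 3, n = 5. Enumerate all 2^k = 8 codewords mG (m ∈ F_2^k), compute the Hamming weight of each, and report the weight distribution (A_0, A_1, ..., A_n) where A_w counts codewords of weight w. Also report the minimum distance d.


Weight distribution: A_0 = 1, A_1 = 3, A_2 = 3, A_3 = 1. Minimum distance d = 1.

Enumerate all 2^3 = 8 messages m ∈ F_2^3.
For each, compute codeword c = mG in F_2^5, then tally its weight.
  m = 000 → c = 00000, weight = 0.
  m = 100 → c = 10000, weight = 1.
  m = 010 → c = 00001, weight = 1.
  m = 110 → c = 10001, weight = 2.
  m = 001 → c = 00101, weight = 2.
  m = 101 → c = 10101, weight = 3.
  m = 011 → c = 00100, weight = 1.
  m = 111 → c = 10100, weight = 2.
Tally weights:
  weight 0: 1 codewords.
  weight 1: 3 codewords.
  weight 2: 3 codewords.
  weight 3: 1 codewords.
Minimum distance d = smallest w > 0 with A_w > 0 = 1.
Sanity: Σ A_w = 8 = 2^3 = 8 ✓.


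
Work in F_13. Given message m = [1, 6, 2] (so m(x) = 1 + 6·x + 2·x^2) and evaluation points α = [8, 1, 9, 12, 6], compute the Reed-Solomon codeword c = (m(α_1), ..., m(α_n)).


c = [8, 9, 9, 10, 5]

Message polynomial: m(x) = 1 + 6·x + 2·x^2 (mod 13).
For each evaluation point α_i, compute m(α_i) mod 13:
  α_1 = 8: Horner steps 2 → 9 → 8, so m(8) = 8.
  α_2 = 1: Horner steps 2 → 8 → 9, so m(1) = 9.
  α_3 = 9: Horner steps 2 → 11 → 9, so m(9) = 9.
  α_4 = 12: Horner steps 2 → 4 → 10, so m(12) = 10.
  α_5 = 6: Horner steps 2 → 5 → 5, so m(6) = 5.
Codeword c = [8, 9, 9, 10, 5] ∈ F_13^5.


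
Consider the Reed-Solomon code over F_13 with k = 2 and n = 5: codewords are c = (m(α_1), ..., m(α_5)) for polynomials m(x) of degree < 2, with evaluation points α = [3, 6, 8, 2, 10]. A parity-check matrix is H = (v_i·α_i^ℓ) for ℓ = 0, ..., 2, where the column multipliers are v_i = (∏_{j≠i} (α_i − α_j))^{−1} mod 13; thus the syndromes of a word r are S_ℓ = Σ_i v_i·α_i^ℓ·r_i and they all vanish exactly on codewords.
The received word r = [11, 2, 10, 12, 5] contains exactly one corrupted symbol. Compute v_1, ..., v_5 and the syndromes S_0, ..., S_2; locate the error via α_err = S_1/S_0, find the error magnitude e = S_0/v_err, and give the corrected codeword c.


S = (5, 2, 6), error at position 1, error magnitude e = 8, c = [3, 2, 10, 12, 5].

Step 1: column multipliers v_i = (∏_{j≠i}(α_i − α_j))^{−1} mod 13.
  i = 1 (α = 3): (3−6)(3−8)(3−2)(3−10) = (−3)·(−5)·1·(−7) = −105 ≡ 12, so v_1 = 12^{−1} = 12 (mod 13).
  i = 2 (α = 6): (6−3)(6−8)(6−2)(6−10) = 3·(−2)·4·(−4) = 96 ≡ 5, so v_2 = 5^{−1} = 8 (mod 13).
  i = 3 (α = 8): (8−3)(8−6)(8−2)(8−10) = 5·2·6·(−2) = −120 ≡ 10, so v_3 = 10^{−1} = 4 (mod 13).
  i = 4 (α = 2): (2−3)(2−6)(2−8)(2−10) = (−1)·(−4)·(−6)·(−8) = 192 ≡ 10, so v_4 = 10^{−1} = 4 (mod 13).
  i = 5 (α = 10): (10−3)(10−6)(10−8)(10−2) = 7·4·2·8 = 448 ≡ 6, so v_5 = 6^{−1} = 11 (mod 13).
  v = [12, 8, 4, 4, 11].
Step 2: syndromes of r = [11, 2, 10, 12, 5] (all sums mod 13).
  S_0 = Σ v_i r_i = 12·11 + 8·2 + 4·10 + 4·12 + 11·5 = 291 ≡ 5.
  S_1 = Σ v_i α_i r_i = 12·3·11 + 8·6·2 + 4·8·10 + 4·2·12 + 11·10·5 = 1458 ≡ 2.
  α_i^2 mod 13 = [9, 10, 12, 4, 9].
  S_2 = Σ v_i α_i^2 r_i = 12·9·11 + 8·10·2 + 4·12·10 + 4·4·12 + 11·9·5 = 2515 ≡ 6.
  S = (5, 2, 6) ≠ 0, so r is not a codeword (an error is present).
Step 3: locate the error. For a single error e at position i, S_ℓ = v_i·e·α_i^ℓ, so α_err = S_1/S_0.
  S_0^{−1} = 5^{−1} = 8 (mod 13), so α_err = 2·8 = 16 ≡ 3 = α_1. Error position i = 1.
  Consistency check: S_2/S_1 = 6·7 = 42 ≡ 3 = α_err ✓ (single-error assumption holds).
Step 4: error magnitude e = S_0/v_1 = S_0·∏_{j≠1}(α_1 − α_j) = 5·12 = 60 ≡ 8 (mod 13).
Step 5: correct position 1: c_1 = r_1 − e = 11 − 8 ≡ 3 (mod 13). Hence c = [3, 2, 10, 12, 5].
  Check: interpolating c through the α_i gives m(x) = 4 + 4·x (degree < 2) with m(α_i) = c_i for every i, so c is indeed a codeword.


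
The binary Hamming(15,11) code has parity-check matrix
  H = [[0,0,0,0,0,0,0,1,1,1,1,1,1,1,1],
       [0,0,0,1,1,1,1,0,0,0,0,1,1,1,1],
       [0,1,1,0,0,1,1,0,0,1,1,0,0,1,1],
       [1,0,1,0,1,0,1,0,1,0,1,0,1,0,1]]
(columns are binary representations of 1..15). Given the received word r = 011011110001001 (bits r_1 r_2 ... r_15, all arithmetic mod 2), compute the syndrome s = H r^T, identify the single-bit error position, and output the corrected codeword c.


s = (1, 1, 1, 0)^T, error position = 14, corrected codeword c = 011011110001011

Compute s = H r^T mod 2 one row at a time:
  s_1 = 1 + 0 + 0 + 0 + 1 + 0 + 0 + 1 = 3 ≡ 1 (mod 2).
  s_2 = 0 + 1 + 1 + 1 + 1 + 0 + 0 + 1 = 5 ≡ 1 (mod 2).
  s_3 = 1 + 1 + 1 + 1 + 0 + 0 + 0 + 1 = 5 ≡ 1 (mod 2).
  s_4 = 0 + 1 + 1 + 1 + 0 + 0 + 0 + 1 = 4 ≡ 0 (mod 2).
s = (1, 1, 1, 0)^T — this equals column 14 of H (binary 1110), so error is at position 14.
Correct: flip bit 14 of r = 011011110001001 to get c = 011011110001011.


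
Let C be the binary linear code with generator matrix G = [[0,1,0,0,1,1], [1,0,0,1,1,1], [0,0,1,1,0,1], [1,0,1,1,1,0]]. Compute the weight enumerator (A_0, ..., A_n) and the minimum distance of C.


Weight distribution: A_0 = 1, A_1 = 1, A_2 = 2, A_3 = 6, A_4 = 5, A_5 = 1. Minimum distance d = 1.

Enumerate all 2^4 = 16 messages m ∈ F_2^4.
For each, compute codeword c = mG in F_2^6, then tally its weight.
  m = 0000 → c = 000000, weight = 0.
  m = 1000 → c = 010011, weight = 3.
  m = 0100 → c = 100111, weight = 4.
  m = 1100 → c = 110100, weight = 3.
  m = 0010 → c = 001101, weight = 3.
  m = 1010 → c = 011110, weight = 4.
  m = 0110 → c = 101010, weight = 3.
  m = 1110 → c = 111001, weight = 4.
  m = 0001 → c = 101110, weight = 4.
  m = 1001 → c = 111101, weight = 5.
  m = 0101 → c = 001001, weight = 2.
  m = 1101 → c = 011010, weight = 3.
  m = 0011 → c = 100011, weight = 3.
  m = 1011 → c = 110000, weight = 2.
  m = 0111 → c = 000100, weight = 1.
  m = 1111 → c = 010111, weight = 4.
Tally weights:
  weight 0: 1 codewords.
  weight 1: 1 codewords.
  weight 2: 2 codewords.
  weight 3: 6 codewords.
  weight 4: 5 codewords.
  weight 5: 1 codewords.
Minimum distance d = smallest w > 0 with A_w > 0 = 1.
Sanity: Σ A_w = 16 = 2^4 = 16 ✓.


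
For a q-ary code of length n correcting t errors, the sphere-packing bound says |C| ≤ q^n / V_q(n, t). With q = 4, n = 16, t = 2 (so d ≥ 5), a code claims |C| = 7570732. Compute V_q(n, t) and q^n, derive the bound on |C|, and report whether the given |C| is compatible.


V_q(n, t) = 1129, q^n = 4294967296, Hamming bound = 3804222, |C| = 7570732 > bound (violated).

Step 1: Compute V_q(n, t) = Σ_{j=0}^2 C(n, j) (q−1)^j.
  j = 0: C(16,0)·(3)^0 = 1·1 = 1.
  j = 1: C(16,1)·(3)^1 = 16·3 = 48.
  j = 2: C(16,2)·(3)^2 = 120·9 = 1080.
  V_q(n, t) = 1 + 48 + 1080 = 1129.
Step 2: q^n = 4^16 = 4294967296.
Step 3: Hamming bound ⌊q^n / V_q(n,t)⌋ = ⌊4294967296/1129⌋ = 3804222.
Step 4: Compare |C| = 7570732 to 3804222: violated.
The claimed |C| lies above the Hamming bound, so no 4-ary code of length 16 with d ≥ 5 can have 7570732 codewords.


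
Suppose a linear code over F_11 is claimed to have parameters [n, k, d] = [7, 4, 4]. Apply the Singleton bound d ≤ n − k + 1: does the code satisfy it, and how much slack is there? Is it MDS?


Singleton RHS = n − k + 1 = 4, slack = 0, bound satisfied, MDS.

Singleton bound: d ≤ n − k + 1.
Here n = 7, k = 4, so n − k + 1 = 4.
Given d = 4, check d ≤ 4: YES.
Slack = (n − k + 1) − d = 0.
The code is MDS (slack = 0).
Description: the claimed parameters are [7, 4, 4]_11; such a code would be MDS (meets Singleton bound).


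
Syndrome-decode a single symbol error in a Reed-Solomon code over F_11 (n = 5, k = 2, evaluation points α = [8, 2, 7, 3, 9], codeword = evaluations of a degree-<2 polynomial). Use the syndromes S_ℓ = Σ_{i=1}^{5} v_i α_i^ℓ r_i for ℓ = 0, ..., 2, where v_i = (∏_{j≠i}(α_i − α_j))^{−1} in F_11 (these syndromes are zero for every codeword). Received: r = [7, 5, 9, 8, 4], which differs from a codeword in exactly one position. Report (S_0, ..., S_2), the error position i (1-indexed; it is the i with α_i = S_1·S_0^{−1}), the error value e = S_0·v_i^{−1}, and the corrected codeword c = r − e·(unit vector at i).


S = (2, 5, 7), error at position 1, error magnitude e = 6, c = [1, 5, 9, 8, 4].

Step 1: column multipliers v_i = (∏_{j≠i}(α_i − α_j))^{−1} mod 11.
  i = 1 (α = 8): (8−2)(8−7)(8−3)(8−9) = 6·1·5·(−1) = −30 ≡ 3, so v_1 = 3^{−1} = 4 (mod 11).
  i = 2 (α = 2): (2−8)(2−7)(2−3)(2−9) = (−6)·(−5)·(−1)·(−7) = 210 ≡ 1, so v_2 = 1^{−1} = 1 (mod 11).
  i = 3 (α = 7): (7−8)(7−2)(7−3)(7−9) = (−1)·5·4·(−2) = 40 ≡ 7, so v_3 = 7^{−1} = 8 (mod 11).
  i = 4 (α = 3): (3−8)(3−2)(3−7)(3−9) = (−5)·1·(−4)·(−6) = −120 ≡ 1, so v_4 = 1^{−1} = 1 (mod 11).
  i = 5 (α = 9): (9−8)(9−2)(9−7)(9−3) = 1·7·2·6 = 84 ≡ 7, so v_5 = 7^{−1} = 8 (mod 11).
  v = [4, 1, 8, 1, 8].
Step 2: syndromes of r = [7, 5, 9, 8, 4] (all sums mod 11).
  S_0 = Σ v_i r_i = 4·7 + 1·5 + 8·9 + 1·8 + 8·4 = 145 ≡ 2.
  S_1 = Σ v_i α_i r_i = 4·8·7 + 1·2·5 + 8·7·9 + 1·3·8 + 8·9·4 = 1050 ≡ 5.
  α_i^2 mod 11 = [9, 4, 5, 9, 4].
  S_2 = Σ v_i α_i^2 r_i = 4·9·7 + 1·4·5 + 8·5·9 + 1·9·8 + 8·4·4 = 832 ≡ 7.
  S = (2, 5, 7) ≠ 0, so r is not a codeword (an error is present).
Step 3: locate the error. For a single error e at position i, S_ℓ = v_i·e·α_i^ℓ, so α_err = S_1/S_0.
  S_0^{−1} = 2^{−1} = 6 (mod 11), so α_err = 5·6 = 30 ≡ 8 = α_1. Error position i = 1.
  Consistency check: S_2/S_1 = 7·9 = 63 ≡ 8 = α_err ✓ (single-error assumption holds).
Step 4: error magnitude e = S_0/v_1 = S_0·∏_{j≠1}(α_1 − α_j) = 2·3 = 6 ≡ 6 (mod 11).
Step 5: correct position 1: c_1 = r_1 − e = 7 − 6 ≡ 1 (mod 11). Hence c = [1, 5, 9, 8, 4].
  Check: interpolating c through the α_i gives m(x) = 10 + 3·x (degree < 2) with m(α_i) = c_i for every i, so c is indeed a codeword.


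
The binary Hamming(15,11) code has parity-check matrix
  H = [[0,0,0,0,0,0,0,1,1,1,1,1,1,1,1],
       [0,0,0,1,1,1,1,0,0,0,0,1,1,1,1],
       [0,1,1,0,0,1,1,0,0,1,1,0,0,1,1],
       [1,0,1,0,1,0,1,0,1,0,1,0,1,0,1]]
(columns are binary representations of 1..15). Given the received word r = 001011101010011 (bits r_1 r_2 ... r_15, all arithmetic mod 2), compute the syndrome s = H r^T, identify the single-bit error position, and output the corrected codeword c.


s = (0, 1, 0, 0)^T, error position = 4, corrected codeword c = 001111101010011

Compute s = H r^T mod 2 one row at a time:
  s_1 = 0 + 1 + 0 + 1 + 0 + 0 + 1 + 1 = 4 ≡ 0 (mod 2).
  s_2 = 0 + 1 + 1 + 1 + 0 + 0 + 1 + 1 = 5 ≡ 1 (mod 2).
  s_3 = 0 + 1 + 1 + 1 + 0 + 1 + 1 + 1 = 6 ≡ 0 (mod 2).
  s_4 = 0 + 1 + 1 + 1 + 1 + 1 + 0 + 1 = 6 ≡ 0 (mod 2).
s = (0, 1, 0, 0)^T — this equals column 4 of H (binary 0100), so error is at position 4.
Correct: flip bit 4 of r = 001011101010011 to get c = 001111101010011.


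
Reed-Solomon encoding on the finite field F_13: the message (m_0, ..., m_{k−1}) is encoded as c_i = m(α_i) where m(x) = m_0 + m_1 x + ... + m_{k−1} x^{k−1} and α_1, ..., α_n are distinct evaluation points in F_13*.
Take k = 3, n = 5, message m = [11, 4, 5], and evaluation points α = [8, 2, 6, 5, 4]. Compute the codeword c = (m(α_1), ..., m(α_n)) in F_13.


c = [12, 0, 7, 0, 3]

Message polynomial: m(x) = 11 + 4·x + 5·x^2 (mod 13).
For each evaluation point α_i, compute m(α_i) mod 13:
  α_1 = 8: Horner steps 5 → 5 → 12, so m(8) = 12.
  α_2 = 2: Horner steps 5 → 1 → 0, so m(2) = 0.
  α_3 = 6: Horner steps 5 → 8 → 7, so m(6) = 7.
  α_4 = 5: Horner steps 5 → 3 → 0, so m(5) = 0.
  α_5 = 4: Horner steps 5 → 11 → 3, so m(4) = 3.
Codeword c = [12, 0, 7, 0, 3] ∈ F_13^5.


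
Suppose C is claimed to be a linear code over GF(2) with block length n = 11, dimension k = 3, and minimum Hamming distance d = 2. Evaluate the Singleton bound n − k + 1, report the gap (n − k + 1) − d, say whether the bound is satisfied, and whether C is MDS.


Singleton RHS = n − k + 1 = 9, slack = 7, bound satisfied, not MDS.

Singleton bound: d ≤ n − k + 1.
Here n = 11, k = 3, so n − k + 1 = 9.
Given d = 2, check d ≤ 9: YES.
Slack = (n − k + 1) − d = 7.
The code is NOT MDS (slack = 7 > 0).
Description: the claimed parameters are [11, 3, 2]_2; such a code would be non-MDS.


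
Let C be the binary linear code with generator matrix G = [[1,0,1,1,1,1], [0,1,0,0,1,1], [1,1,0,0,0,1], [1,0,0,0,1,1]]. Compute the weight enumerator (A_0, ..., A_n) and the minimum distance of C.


Weight distribution: A_0 = 1, A_1 = 1, A_2 = 4, A_3 = 4, A_4 = 3, A_5 = 3. Minimum distance d = 1.

Enumerate all 2^4 = 16 messages m ∈ F_2^4.
For each, compute codeword c = mG in F_2^6, then tally its weight.
  m = 0000 → c = 000000, weight = 0.
  m = 1000 → c = 101111, weight = 5.
  m = 0100 → c = 010011, weight = 3.
  m = 1100 → c = 111100, weight = 4.
  m = 0010 → c = 110001, weight = 3.
  m = 1010 → c = 011110, weight = 4.
  m = 0110 → c = 100010, weight = 2.
  m = 1110 → c = 001101, weight = 3.
  m = 0001 → c = 100011, weight = 3.
  m = 1001 → c = 001100, weight = 2.
  m = 0101 → c = 110000, weight = 2.
  m = 1101 → c = 011111, weight = 5.
  m = 0011 → c = 010010, weight = 2.
  m = 1011 → c = 111101, weight = 5.
  m = 0111 → c = 000001, weight = 1.
  m = 1111 → c = 101110, weight = 4.
Tally weights:
  weight 0: 1 codewords.
  weight 1: 1 codewords.
  weight 2: 4 codewords.
  weight 3: 4 codewords.
  weight 4: 3 codewords.
  weight 5: 3 codewords.
Minimum distance d = smallest w > 0 with A_w > 0 = 1.
Sanity: Σ A_w = 16 = 2^4 = 16 ✓.


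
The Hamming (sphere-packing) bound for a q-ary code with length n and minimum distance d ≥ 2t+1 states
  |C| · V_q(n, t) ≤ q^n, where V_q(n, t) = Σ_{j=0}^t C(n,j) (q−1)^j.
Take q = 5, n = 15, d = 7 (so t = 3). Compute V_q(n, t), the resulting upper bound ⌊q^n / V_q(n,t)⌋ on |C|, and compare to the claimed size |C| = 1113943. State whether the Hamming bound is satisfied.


V_q(n, t) = 30861, q^n = 30517578125, Hamming bound = 988871, |C| = 1113943 > bound (violated).

Step 1: Compute V_q(n, t) = Σ_{j=0}^3 C(n, j) (q−1)^j.
  j = 0: C(15,0)·(4)^0 = 1·1 = 1.
  j = 1: C(15,1)·(4)^1 = 15·4 = 60.
  j = 2: C(15,2)·(4)^2 = 105·16 = 1680.
  j = 3: C(15,3)·(4)^3 = 455·64 = 29120.
  V_q(n, t) = 1 + 60 + 1680 + 29120 = 30861.
Step 2: q^n = 5^15 = 30517578125.
Step 3: Hamming bound ⌊q^n / V_q(n,t)⌋ = ⌊30517578125/30861⌋ = 988871.
Step 4: Compare |C| = 1113943 to 988871: violated.
The claimed |C| lies above the Hamming bound, so no 5-ary code of length 15 with d ≥ 7 can have 1113943 codewords.


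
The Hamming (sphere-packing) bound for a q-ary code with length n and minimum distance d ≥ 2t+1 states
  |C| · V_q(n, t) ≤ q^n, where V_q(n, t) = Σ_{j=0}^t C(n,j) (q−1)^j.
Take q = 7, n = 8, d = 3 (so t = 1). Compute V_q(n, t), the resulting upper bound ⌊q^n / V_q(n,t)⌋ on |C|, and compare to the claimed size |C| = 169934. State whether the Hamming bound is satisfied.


V_q(n, t) = 49, q^n = 5764801, Hamming bound = 117649, |C| = 169934 > bound (violated).

Step 1: Compute V_q(n, t) = Σ_{j=0}^1 C(n, j) (q−1)^j.
  j = 0: C(8,0)·(6)^0 = 1·1 = 1.
  j = 1: C(8,1)·(6)^1 = 8·6 = 48.
  V_q(n, t) = 1 + 48 = 49.
Step 2: q^n = 7^8 = 5764801.
Step 3: Hamming bound ⌊q^n / V_q(n,t)⌋ = ⌊5764801/49⌋ = 117649.
Step 4: Compare |C| = 169934 to 117649: violated.
The claimed |C| lies above the Hamming bound, so no 7-ary code of length 8 with d ≥ 3 can have 169934 codewords.


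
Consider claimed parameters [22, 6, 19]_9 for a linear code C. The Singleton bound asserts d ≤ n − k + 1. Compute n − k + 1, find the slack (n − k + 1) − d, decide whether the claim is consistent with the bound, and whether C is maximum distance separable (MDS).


Singleton RHS = n − k + 1 = 17, slack = -2, bound violated (no such code; not MDS).

Singleton bound: d ≤ n − k + 1.
Here n = 22, k = 6, so n − k + 1 = 17.
Given d = 19, check d ≤ 17: NO.
Slack = (n − k + 1) − d = -2.
The slack is negative: d = 19 exceeds n − k + 1 = 17 by 2, so the Singleton bound is violated and no linear [22, 6, 19]_9 code can exist. In particular it is not MDS (MDS requires d = n − k + 1 exactly).
Description: the claimed parameters are [22, 6, 19]_9; such a code would be impossible (violates the Singleton bound).


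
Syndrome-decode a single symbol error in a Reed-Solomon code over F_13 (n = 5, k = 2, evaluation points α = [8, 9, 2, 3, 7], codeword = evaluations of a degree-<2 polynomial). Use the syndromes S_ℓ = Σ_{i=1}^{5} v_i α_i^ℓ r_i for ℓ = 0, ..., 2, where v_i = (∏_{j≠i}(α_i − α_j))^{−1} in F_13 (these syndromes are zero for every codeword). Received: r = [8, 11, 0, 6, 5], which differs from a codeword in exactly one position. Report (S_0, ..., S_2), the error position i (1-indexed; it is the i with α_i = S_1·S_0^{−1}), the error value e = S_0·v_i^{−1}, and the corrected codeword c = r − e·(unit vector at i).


S = (5, 10, 7), error at position 3, error magnitude e = 10, c = [8, 11, 3, 6, 5].

Step 1: column multipliers v_i = (∏_{j≠i}(α_i − α_j))^{−1} mod 13.
  i = 1 (α = 8): (8−9)(8−2)(8−3)(8−7) = (−1)·6·5·1 = −30 ≡ 9, so v_1 = 9^{−1} = 3 (mod 13).
  i = 2 (α = 9): (9−8)(9−2)(9−3)(9−7) = 1·7·6·2 = 84 ≡ 6, so v_2 = 6^{−1} = 11 (mod 13).
  i = 3 (α = 2): (2−8)(2−9)(2−3)(2−7) = (−6)·(−7)·(−1)·(−5) = 210 ≡ 2, so v_3 = 2^{−1} = 7 (mod 13).
  i = 4 (α = 3): (3−8)(3−9)(3−2)(3−7) = (−5)·(−6)·1·(−4) = −120 ≡ 10, so v_4 = 10^{−1} = 4 (mod 13).
  i = 5 (α = 7): (7−8)(7−9)(7−2)(7−3) = (−1)·(−2)·5·4 = 40 ≡ 1, so v_5 = 1^{−1} = 1 (mod 13).
  v = [3, 11, 7, 4, 1].
Step 2: syndromes of r = [8, 11, 0, 6, 5] (all sums mod 13).
  S_0 = Σ v_i r_i = 3·8 + 11·11 + 7·0 + 4·6 + 1·5 = 174 ≡ 5.
  S_1 = Σ v_i α_i r_i = 3·8·8 + 11·9·11 + 7·2·0 + 4·3·6 + 1·7·5 = 1388 ≡ 10.
  α_i^2 mod 13 = [12, 3, 4, 9, 10].
  S_2 = Σ v_i α_i^2 r_i = 3·12·8 + 11·3·11 + 7·4·0 + 4·9·6 + 1·10·5 = 917 ≡ 7.
  S = (5, 10, 7) ≠ 0, so r is not a codeword (an error is present).
Step 3: locate the error. For a single error e at position i, S_ℓ = v_i·e·α_i^ℓ, so α_err = S_1/S_0.
  S_0^{−1} = 5^{−1} = 8 (mod 13), so α_err = 10·8 = 80 ≡ 2 = α_3. Error position i = 3.
  Consistency check: S_2/S_1 = 7·4 = 28 ≡ 2 = α_err ✓ (single-error assumption holds).
Step 4: error magnitude e = S_0/v_3 = S_0·∏_{j≠3}(α_3 − α_j) = 5·2 = 10 ≡ 10 (mod 13).
Step 5: correct position 3: c_3 = r_3 − e = 0 − 10 ≡ 3 (mod 13). Hence c = [8, 11, 3, 6, 5].
  Check: interpolating c through the α_i gives m(x) = 10 + 3·x (degree < 2) with m(α_i) = c_i for every i, so c is indeed a codeword.


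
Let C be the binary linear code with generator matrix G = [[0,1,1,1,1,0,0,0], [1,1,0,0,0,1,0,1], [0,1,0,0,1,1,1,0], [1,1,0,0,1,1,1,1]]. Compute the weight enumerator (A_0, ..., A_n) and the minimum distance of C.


Weight distribution: A_0 = 1, A_2 = 3, A_4 = 7, A_6 = 5. Minimum distance d = 2.

Enumerate all 2^4 = 16 messages m ∈ F_2^4.
For each, compute codeword c = mG in F_2^8, then tally its weight.
  m = 0000 → c = 00000000, weight = 0.
  m = 1000 → c = 01111000, weight = 4.
  m = 0100 → c = 11000101, weight = 4.
  m = 1100 → c = 10111101, weight = 6.
  m = 0010 → c = 01001110, weight = 4.
  m = 1010 → c = 00110110, weight = 4.
  m = 0110 → c = 10001011, weight = 4.
  m = 1110 → c = 11110011, weight = 6.
  m = 0001 → c = 11001111, weight = 6.
  m = 1001 → c = 10110111, weight = 6.
  m = 0101 → c = 00001010, weight = 2.
  m = 1101 → c = 01110010, weight = 4.
  m = 0011 → c = 10000001, weight = 2.
  m = 1011 → c = 11111001, weight = 6.
  m = 0111 → c = 01000100, weight = 2.
  m = 1111 → c = 00111100, weight = 4.
Tally weights:
  weight 0: 1 codewords.
  weight 2: 3 codewords.
  weight 4: 7 codewords.
  weight 6: 5 codewords.
Minimum distance d = smallest w > 0 with A_w > 0 = 2.
Sanity: Σ A_w = 16 = 2^4 = 16 ✓.


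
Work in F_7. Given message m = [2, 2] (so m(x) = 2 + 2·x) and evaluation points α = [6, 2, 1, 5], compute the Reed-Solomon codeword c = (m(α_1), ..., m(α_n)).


c = [0, 6, 4, 5]

Message polynomial: m(x) = 2 + 2·x (mod 7).
For each evaluation point α_i, compute m(α_i) mod 7:
  α_1 = 6: Horner steps 2 → 0, so m(6) = 0.
  α_2 = 2: Horner steps 2 → 6, so m(2) = 6.
  α_3 = 1: Horner steps 2 → 4, so m(1) = 4.
  α_4 = 5: Horner steps 2 → 5, so m(5) = 5.
Codeword c = [0, 6, 4, 5] ∈ F_7^4.


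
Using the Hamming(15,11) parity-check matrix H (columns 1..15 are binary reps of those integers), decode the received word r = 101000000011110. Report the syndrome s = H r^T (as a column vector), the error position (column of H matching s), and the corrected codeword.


s = (0, 1, 1, 0)^T, error position = 6, corrected codeword c = 101001000011110

Compute s = H r^T mod 2 one row at a time:
  s_1 = 0 + 0 + 0 + 1 + 1 + 1 + 1 + 0 = 4 ≡ 0 (mod 2).
  s_2 = 0 + 0 + 0 + 0 + 1 + 1 + 1 + 0 = 3 ≡ 1 (mod 2).
  s_3 = 0 + 1 + 0 + 0 + 0 + 1 + 1 + 0 = 3 ≡ 1 (mod 2).
  s_4 = 1 + 1 + 0 + 0 + 0 + 1 + 1 + 0 = 4 ≡ 0 (mod 2).
s = (0, 1, 1, 0)^T — this equals column 6 of H (binary 0110), so error is at position 6.
Correct: flip bit 6 of r = 101000000011110 to get c = 101001000011110.


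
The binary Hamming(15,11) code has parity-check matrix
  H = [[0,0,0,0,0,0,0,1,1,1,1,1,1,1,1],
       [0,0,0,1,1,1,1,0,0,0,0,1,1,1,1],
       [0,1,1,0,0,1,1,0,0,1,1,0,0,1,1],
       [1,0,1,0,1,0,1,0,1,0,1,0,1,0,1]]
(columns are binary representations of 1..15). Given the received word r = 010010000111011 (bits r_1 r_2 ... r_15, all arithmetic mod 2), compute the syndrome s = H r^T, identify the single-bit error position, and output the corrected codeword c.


s = (1, 0, 1, 1)^T, error position = 11, corrected codeword c = 010010000101011

Compute s = H r^T mod 2 one row at a time:
  s_1 = 0 + 0 + 1 + 1 + 1 + 0 + 1 + 1 = 5 ≡ 1 (mod 2).
  s_2 = 0 + 1 + 0 + 0 + 1 + 0 + 1 + 1 = 4 ≡ 0 (mod 2).
  s_3 = 1 + 0 + 0 + 0 + 1 + 1 + 1 + 1 = 5 ≡ 1 (mod 2).
  s_4 = 0 + 0 + 1 + 0 + 0 + 1 + 0 + 1 = 3 ≡ 1 (mod 2).
s = (1, 0, 1, 1)^T — this equals column 11 of H (binary 1011), so error is at position 11.
Correct: flip bit 11 of r = 010010000111011 to get c = 010010000101011.


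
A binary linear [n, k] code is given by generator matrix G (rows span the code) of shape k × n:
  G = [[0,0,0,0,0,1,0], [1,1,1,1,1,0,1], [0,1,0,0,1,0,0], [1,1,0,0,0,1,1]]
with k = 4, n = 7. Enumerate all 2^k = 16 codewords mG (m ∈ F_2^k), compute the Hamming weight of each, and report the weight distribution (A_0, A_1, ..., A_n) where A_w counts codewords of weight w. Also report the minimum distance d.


Weight distribution: A_0 = 1, A_1 = 1, A_2 = 1, A_3 = 5, A_4 = 5, A_5 = 1, A_6 = 1, A_7 = 1. Minimum distance d = 1.

Enumerate all 2^4 = 16 messages m ∈ F_2^4.
For each, compute codeword c = mG in F_2^7, then tally its weight.
  m = 0000 → c = 0000000, weight = 0.
  m = 1000 → c = 0000010, weight = 1.
  m = 0100 → c = 1111101, weight = 6.
  m = 1100 → c = 1111111, weight = 7.
  m = 0010 → c = 0100100, weight = 2.
  m = 1010 → c = 0100110, weight = 3.
  m = 0110 → c = 1011001, weight = 4.
  m = 1110 → c = 1011011, weight = 5.
  m = 0001 → c = 1100011, weight = 4.
  m = 1001 → c = 1100001, weight = 3.
  m = 0101 → c = 0011110, weight = 4.
  m = 1101 → c = 0011100, weight = 3.
  m = 0011 → c = 1000111, weight = 4.
  m = 1011 → c = 1000101, weight = 3.
  m = 0111 → c = 0111010, weight = 4.
  m = 1111 → c = 0111000, weight = 3.
Tally weights:
  weight 0: 1 codewords.
  weight 1: 1 codewords.
  weight 2: 1 codewords.
  weight 3: 5 codewords.
  weight 4: 5 codewords.
  weight 5: 1 codewords.
  weight 6: 1 codewords.
  weight 7: 1 codewords.
Minimum distance d = smallest w > 0 with A_w > 0 = 1.
Sanity: Σ A_w = 16 = 2^4 = 16 ✓.


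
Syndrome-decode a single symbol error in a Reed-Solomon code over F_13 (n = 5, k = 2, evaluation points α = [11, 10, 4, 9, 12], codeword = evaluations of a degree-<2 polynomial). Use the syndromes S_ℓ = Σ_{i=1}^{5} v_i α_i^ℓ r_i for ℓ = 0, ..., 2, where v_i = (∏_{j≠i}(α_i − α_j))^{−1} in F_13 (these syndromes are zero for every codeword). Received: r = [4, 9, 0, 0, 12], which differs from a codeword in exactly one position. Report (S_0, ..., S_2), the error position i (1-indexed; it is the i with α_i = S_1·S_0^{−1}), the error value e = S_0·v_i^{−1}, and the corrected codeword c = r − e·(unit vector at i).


S = (10, 12, 4), error at position 4, error magnitude e = 12, c = [4, 9, 0, 1, 12].

Step 1: column multipliers v_i = (∏_{j≠i}(α_i − α_j))^{−1} mod 13.
  i = 1 (α = 11): (11−10)(11−4)(11−9)(11−12) = 1·7·2·(−1) = −14 ≡ 12, so v_1 = 12^{−1} = 12 (mod 13).
  i = 2 (α = 10): (10−11)(10−4)(10−9)(10−12) = (−1)·6·1·(−2) = 12 ≡ 12, so v_2 = 12^{−1} = 12 (mod 13).
  i = 3 (α = 4): (4−11)(4−10)(4−9)(4−12) = (−7)·(−6)·(−5)·(−8) = 1680 ≡ 3, so v_3 = 3^{−1} = 9 (mod 13).
  i = 4 (α = 9): (9−11)(9−10)(9−4)(9−12) = (−2)·(−1)·5·(−3) = −30 ≡ 9, so v_4 = 9^{−1} = 3 (mod 13).
  i = 5 (α = 12): (12−11)(12−10)(12−4)(12−9) = 1·2·8·3 = 48 ≡ 9, so v_5 = 9^{−1} = 3 (mod 13).
  v = [12, 12, 9, 3, 3].
Step 2: syndromes of r = [4, 9, 0, 0, 12] (all sums mod 13).
  S_0 = Σ v_i r_i = 12·4 + 12·9 + 9·0 + 3·0 + 3·12 = 192 ≡ 10.
  S_1 = Σ v_i α_i r_i = 12·11·4 + 12·10·9 + 9·4·0 + 3·9·0 + 3·12·12 = 2040 ≡ 12.
  α_i^2 mod 13 = [4, 9, 3, 3, 1].
  S_2 = Σ v_i α_i^2 r_i = 12·4·4 + 12·9·9 + 9·3·0 + 3·3·0 + 3·1·12 = 1200 ≡ 4.
  S = (10, 12, 4) ≠ 0, so r is not a codeword (an error is present).
Step 3: locate the error. For a single error e at position i, S_ℓ = v_i·e·α_i^ℓ, so α_err = S_1/S_0.
  S_0^{−1} = 10^{−1} = 4 (mod 13), so α_err = 12·4 = 48 ≡ 9 = α_4. Error position i = 4.
  Consistency check: S_2/S_1 = 4·12 = 48 ≡ 9 = α_err ✓ (single-error assumption holds).
Step 4: error magnitude e = S_0/v_4 = S_0·∏_{j≠4}(α_4 − α_j) = 10·9 = 90 ≡ 12 (mod 13).
Step 5: correct position 4: c_4 = r_4 − e = 0 − 12 ≡ 1 (mod 13). Hence c = [4, 9, 0, 1, 12].
  Check: interpolating c through the α_i gives m(x) = 7 + 8·x (degree < 2) with m(α_i) = c_i for every i, so c is indeed a codeword.


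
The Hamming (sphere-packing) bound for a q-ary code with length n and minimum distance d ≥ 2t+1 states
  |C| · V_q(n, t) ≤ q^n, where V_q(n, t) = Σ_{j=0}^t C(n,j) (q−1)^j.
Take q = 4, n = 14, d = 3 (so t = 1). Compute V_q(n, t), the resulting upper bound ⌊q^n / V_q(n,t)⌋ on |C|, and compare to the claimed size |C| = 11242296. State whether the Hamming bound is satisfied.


V_q(n, t) = 43, q^n = 268435456, Hamming bound = 6242685, |C| = 11242296 > bound (violated).

Step 1: Compute V_q(n, t) = Σ_{j=0}^1 C(n, j) (q−1)^j.
  j = 0: C(14,0)·(3)^0 = 1·1 = 1.
  j = 1: C(14,1)·(3)^1 = 14·3 = 42.
  V_q(n, t) = 1 + 42 = 43.
Step 2: q^n = 4^14 = 268435456.
Step 3: Hamming bound ⌊q^n / V_q(n,t)⌋ = ⌊268435456/43⌋ = 6242685.
Step 4: Compare |C| = 11242296 to 6242685: violated.
The claimed |C| lies above the Hamming bound, so no 4-ary code of length 14 with d ≥ 3 can have 11242296 codewords.


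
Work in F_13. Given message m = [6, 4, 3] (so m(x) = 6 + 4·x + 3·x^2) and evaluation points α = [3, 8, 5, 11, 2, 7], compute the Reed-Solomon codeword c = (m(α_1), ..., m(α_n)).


c = [6, 9, 10, 10, 0, 12]

Message polynomial: m(x) = 6 + 4·x + 3·x^2 (mod 13).
For each evaluation point α_i, compute m(α_i) mod 13:
  α_1 = 3: Horner steps 3 → 0 → 6, so m(3) = 6.
  α_2 = 8: Horner steps 3 → 2 → 9, so m(8) = 9.
  α_3 = 5: Horner steps 3 → 6 → 10, so m(5) = 10.
  α_4 = 11: Horner steps 3 → 11 → 10, so m(11) = 10.
  α_5 = 2: Horner steps 3 → 10 → 0, so m(2) = 0.
  α_6 = 7: Horner steps 3 → 12 → 12, so m(7) = 12.
Codeword c = [6, 9, 10, 10, 0, 12] ∈ F_13^6.


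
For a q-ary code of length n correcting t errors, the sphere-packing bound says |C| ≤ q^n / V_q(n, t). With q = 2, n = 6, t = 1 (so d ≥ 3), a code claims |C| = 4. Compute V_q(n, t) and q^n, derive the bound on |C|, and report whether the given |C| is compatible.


V_q(n, t) = 7, q^n = 64, Hamming bound = 9, |C| = 4 ≤ bound (satisfied).

Step 1: Compute V_q(n, t) = Σ_{j=0}^1 C(n, j) (q−1)^j.
  j = 0: C(6,0)·(1)^0 = 1·1 = 1.
  j = 1: C(6,1)·(1)^1 = 6·1 = 6.
  V_q(n, t) = 1 + 6 = 7.
Step 2: q^n = 2^6 = 64.
Step 3: Hamming bound ⌊q^n / V_q(n,t)⌋ = ⌊64/7⌋ = 9.
Step 4: Compare |C| = 4 to 9: satisfied.
The claimed |C| lies below the Hamming bound.


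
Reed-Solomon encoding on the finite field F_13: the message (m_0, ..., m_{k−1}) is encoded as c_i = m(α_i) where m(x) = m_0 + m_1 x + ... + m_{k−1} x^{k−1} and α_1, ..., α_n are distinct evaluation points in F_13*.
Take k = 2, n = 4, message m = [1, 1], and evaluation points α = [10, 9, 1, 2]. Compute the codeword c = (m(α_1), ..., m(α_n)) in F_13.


c = [11, 10, 2, 3]

Message polynomial: m(x) = 1 + 1·x (mod 13).
For each evaluation point α_i, compute m(α_i) mod 13:
  α_1 = 10: Horner steps 1 → 11, so m(10) = 11.
  α_2 = 9: Horner steps 1 → 10, so m(9) = 10.
  α_3 = 1: Horner steps 1 → 2, so m(1) = 2.
  α_4 = 2: Horner steps 1 → 3, so m(2) = 3.
Codeword c = [11, 10, 2, 3] ∈ F_13^4.


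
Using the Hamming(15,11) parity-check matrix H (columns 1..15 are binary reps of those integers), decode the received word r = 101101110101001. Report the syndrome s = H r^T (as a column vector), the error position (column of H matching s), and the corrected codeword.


s = (0, 1, 1, 0)^T, error position = 6, corrected codeword c = 101100110101001

Compute s = H r^T mod 2 one row at a time:
  s_1 = 1 + 0 + 1 + 0 + 1 + 0 + 0 + 1 = 4 ≡ 0 (mod 2).
  s_2 = 1 + 0 + 1 + 1 + 1 + 0 + 0 + 1 = 5 ≡ 1 (mod 2).
  s_3 = 0 + 1 + 1 + 1 + 1 + 0 + 0 + 1 = 5 ≡ 1 (mod 2).
  s_4 = 1 + 1 + 0 + 1 + 0 + 0 + 0 + 1 = 4 ≡ 0 (mod 2).
s = (0, 1, 1, 0)^T — this equals column 6 of H (binary 0110), so error is at position 6.
Correct: flip bit 6 of r = 101101110101001 to get c = 101100110101001.


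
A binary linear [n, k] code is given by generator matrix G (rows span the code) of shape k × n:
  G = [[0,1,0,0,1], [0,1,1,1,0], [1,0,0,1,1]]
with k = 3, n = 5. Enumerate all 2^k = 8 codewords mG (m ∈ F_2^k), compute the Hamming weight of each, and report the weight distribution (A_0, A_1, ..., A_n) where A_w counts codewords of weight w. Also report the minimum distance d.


Weight distribution: A_0 = 1, A_2 = 2, A_3 = 4, A_4 = 1. Minimum distance d = 2.

Enumerate all 2^3 = 8 messages m ∈ F_2^3.
For each, compute codeword c = mG in F_2^5, then tally its weight.
  m = 000 → c = 00000, weight = 0.
  m = 100 → c = 01001, weight = 2.
  m = 010 → c = 01110, weight = 3.
  m = 110 → c = 00111, weight = 3.
  m = 001 → c = 10011, weight = 3.
  m = 101 → c = 11010, weight = 3.
  m = 011 → c = 11101, weight = 4.
  m = 111 → c = 10100, weight = 2.
Tally weights:
  weight 0: 1 codewords.
  weight 2: 2 codewords.
  weight 3: 4 codewords.
  weight 4: 1 codewords.
Minimum distance d = smallest w > 0 with A_w > 0 = 2.
Sanity: Σ A_w = 8 = 2^3 = 8 ✓.


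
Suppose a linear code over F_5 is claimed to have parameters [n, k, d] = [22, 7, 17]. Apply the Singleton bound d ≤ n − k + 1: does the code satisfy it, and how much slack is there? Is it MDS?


Singleton RHS = n − k + 1 = 16, slack = -1, bound violated (no such code; not MDS).

Singleton bound: d ≤ n − k + 1.
Here n = 22, k = 7, so n − k + 1 = 16.
Given d = 17, check d ≤ 16: NO.
Slack = (n − k + 1) − d = -1.
The slack is negative: d = 17 exceeds n − k + 1 = 16 by 1, so the Singleton bound is violated and no linear [22, 7, 17]_5 code can exist. In particular it is not MDS (MDS requires d = n − k + 1 exactly).
Description: the claimed parameters are [22, 7, 17]_5; such a code would be impossible (violates the Singleton bound).


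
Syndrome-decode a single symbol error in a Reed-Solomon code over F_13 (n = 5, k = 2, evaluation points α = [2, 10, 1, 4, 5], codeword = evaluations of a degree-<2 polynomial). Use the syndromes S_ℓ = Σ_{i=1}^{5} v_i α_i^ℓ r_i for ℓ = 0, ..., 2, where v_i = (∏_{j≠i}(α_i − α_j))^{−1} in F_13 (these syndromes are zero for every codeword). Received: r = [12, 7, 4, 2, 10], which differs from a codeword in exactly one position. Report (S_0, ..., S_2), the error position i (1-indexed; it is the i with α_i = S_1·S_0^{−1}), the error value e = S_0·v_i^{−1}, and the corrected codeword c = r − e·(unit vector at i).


S = (11, 6, 8), error at position 2, error magnitude e = 9, c = [12, 11, 4, 2, 10].

Step 1: column multipliers v_i = (∏_{j≠i}(α_i − α_j))^{−1} mod 13.
  i = 1 (α = 2): (2−10)(2−1)(2−4)(2−5) = (−8)·1·(−2)·(−3) = −48 ≡ 4, so v_1 = 4^{−1} = 10 (mod 13).
  i = 2 (α = 10): (10−2)(10−1)(10−4)(10−5) = 8·9·6·5 = 2160 ≡ 2, so v_2 = 2^{−1} = 7 (mod 13).
  i = 3 (α = 1): (1−2)(1−10)(1−4)(1−5) = (−1)·(−9)·(−3)·(−4) = 108 ≡ 4, so v_3 = 4^{−1} = 10 (mod 13).
  i = 4 (α = 4): (4−2)(4−10)(4−1)(4−5) = 2·(−6)·3·(−1) = 36 ≡ 10, so v_4 = 10^{−1} = 4 (mod 13).
  i = 5 (α = 5): (5−2)(5−10)(5−1)(5−4) = 3·(−5)·4·1 = −60 ≡ 5, so v_5 = 5^{−1} = 8 (mod 13).
  v = [10, 7, 10, 4, 8].
Step 2: syndromes of r = [12, 7, 4, 2, 10] (all sums mod 13).
  S_0 = Σ v_i r_i = 10·12 + 7·7 + 10·4 + 4·2 + 8·10 = 297 ≡ 11.
  S_1 = Σ v_i α_i r_i = 10·2·12 + 7·10·7 + 10·1·4 + 4·4·2 + 8·5·10 = 1202 ≡ 6.
  α_i^2 mod 13 = [4, 9, 1, 3, 12].
  S_2 = Σ v_i α_i^2 r_i = 10·4·12 + 7·9·7 + 10·1·4 + 4·3·2 + 8·12·10 = 1945 ≡ 8.
  S = (11, 6, 8) ≠ 0, so r is not a codeword (an error is present).
Step 3: locate the error. For a single error e at position i, S_ℓ = v_i·e·α_i^ℓ, so α_err = S_1/S_0.
  S_0^{−1} = 11^{−1} = 6 (mod 13), so α_err = 6·6 = 36 ≡ 10 = α_2. Error position i = 2.
  Consistency check: S_2/S_1 = 8·11 = 88 ≡ 10 = α_err ✓ (single-error assumption holds).
Step 4: error magnitude e = S_0/v_2 = S_0·∏_{j≠2}(α_2 − α_j) = 11·2 = 22 ≡ 9 (mod 13).
Step 5: correct position 2: c_2 = r_2 − e = 7 − 9 ≡ 11 (mod 13). Hence c = [12, 11, 4, 2, 10].
  Check: interpolating c through the α_i gives m(x) = 9 + 8·x (degree < 2) with m(α_i) = c_i for every i, so c is indeed a codeword.
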